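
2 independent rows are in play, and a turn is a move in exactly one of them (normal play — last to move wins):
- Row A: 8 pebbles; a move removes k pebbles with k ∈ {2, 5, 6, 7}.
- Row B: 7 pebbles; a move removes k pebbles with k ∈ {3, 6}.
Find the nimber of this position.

0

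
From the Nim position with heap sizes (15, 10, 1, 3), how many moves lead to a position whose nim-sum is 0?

Write each in binary and XOR column by column:
  1111  (15)
  1010  (10)
  0001  (1)
  0011  (3)
  ----
  0111  (7)
The overall nim-sum is X = 7. A heap of size p has a winning move iff p XOR X < p (reduce it to p XOR X).
  15: 15 XOR 7 = 8 < 15 — winning move (to 8).
  10: 10 XOR 7 = 13 ≥ 10 — no move.
  1: 1 XOR 7 = 6 ≥ 1 — no move.
  3: 3 XOR 7 = 4 ≥ 3 — no move.
That gives 1 winning move.

1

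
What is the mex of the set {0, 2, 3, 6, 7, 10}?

0 is in the set but 1 is not, so the mex is 1.

1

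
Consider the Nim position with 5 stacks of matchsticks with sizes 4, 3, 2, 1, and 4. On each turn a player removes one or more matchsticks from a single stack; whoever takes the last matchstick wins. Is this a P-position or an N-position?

P-position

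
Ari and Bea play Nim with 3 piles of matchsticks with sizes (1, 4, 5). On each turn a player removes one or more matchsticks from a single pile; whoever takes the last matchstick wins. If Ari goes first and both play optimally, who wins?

Bea wins

Nim-sum: 1 XOR 4 XOR 5 = 0.
The nim-sum is 0, so this is a P-position: the player to move is in a losing position under optimal play; Ari is about to move from it and so loses — Bea wins.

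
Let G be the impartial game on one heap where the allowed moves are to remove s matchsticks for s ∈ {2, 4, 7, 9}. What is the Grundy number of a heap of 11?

Compute g(0), g(1), … for moves {2, 4, 7, 9}:
g(0) = mex{} = 0
g(1) = mex{} = 0
g(2) = mex{0} = 1
g(3) = mex{0} = 1
g(4) = mex{0,1} = 2
g(5) = mex{0,1} = 2
g(6) = mex{1,2} = 0
g(7) = mex{0,1,2} = 3
g(8) = mex{0,2} = 1
g(9) = mex{0,1,2,3} = 4
g(10) = mex{0,1} = 2
g(11) = mex{1,2,3,4} = 0
So g(11) = 0.

0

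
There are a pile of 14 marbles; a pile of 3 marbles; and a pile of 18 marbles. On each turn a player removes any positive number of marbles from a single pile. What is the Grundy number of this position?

Nim-sum: 14 ⊕ 3 ⊕ 18 = 31.

31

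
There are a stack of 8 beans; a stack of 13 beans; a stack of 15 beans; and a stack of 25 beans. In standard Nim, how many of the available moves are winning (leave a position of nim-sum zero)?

1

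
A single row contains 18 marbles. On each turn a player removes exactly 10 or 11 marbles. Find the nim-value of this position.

1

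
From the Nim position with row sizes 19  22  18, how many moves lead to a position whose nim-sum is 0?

In binary:
  10011  (19)
  10110  (22)
  10010  (18)
  -----
  10111  (23)
The overall nim-sum is X = 23. A row of size p has a winning move iff p XOR X < p (reduce it to p XOR X).
  19: 19 XOR 23 = 4 < 19 — winning move (to 4).
  22: 22 XOR 23 = 1 < 22 — winning move (to 1).
  18: 18 XOR 23 = 5 < 18 — winning move (to 5).
That gives 3 winning moves.

3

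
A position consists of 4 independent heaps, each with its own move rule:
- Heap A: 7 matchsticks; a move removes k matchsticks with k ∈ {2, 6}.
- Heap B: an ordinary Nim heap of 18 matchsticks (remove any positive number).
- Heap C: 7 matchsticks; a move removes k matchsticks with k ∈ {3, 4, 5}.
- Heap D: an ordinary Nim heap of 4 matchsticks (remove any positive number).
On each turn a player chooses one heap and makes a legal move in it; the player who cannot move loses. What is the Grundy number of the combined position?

21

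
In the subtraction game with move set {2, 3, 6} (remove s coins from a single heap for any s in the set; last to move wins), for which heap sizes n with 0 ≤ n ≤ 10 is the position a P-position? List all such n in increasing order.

Grundy values for subtraction set {2, 3, 6}:
g(0) = mex{} = 0
g(1) = mex{} = 0
g(2) = mex{0} = 1
g(3) = mex{0} = 1
g(4) = mex{0,1} = 2
g(5) = mex{1} = 0
g(6) = mex{0,1,2} = 3
g(7) = mex{0,2} = 1
g(8) = mex{0,1,3} = 2
g(9) = mex{1,3} = 0
g(10) = mex{1,2} = 0
The P-positions (g = 0) in 0..10 are 0, 1, 5, 9, 10.

0, 1, 5, 9, 10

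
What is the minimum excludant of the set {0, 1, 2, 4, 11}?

3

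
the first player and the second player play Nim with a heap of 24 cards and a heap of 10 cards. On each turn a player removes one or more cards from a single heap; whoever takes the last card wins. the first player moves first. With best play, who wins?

In binary:
  11000  (24)
  01010  (10)
  -----
  10010  (18)
The nim-sum is 18 ≠ 0, so this is an N-position: the player to move can win; the first player has a winning move.

the first player wins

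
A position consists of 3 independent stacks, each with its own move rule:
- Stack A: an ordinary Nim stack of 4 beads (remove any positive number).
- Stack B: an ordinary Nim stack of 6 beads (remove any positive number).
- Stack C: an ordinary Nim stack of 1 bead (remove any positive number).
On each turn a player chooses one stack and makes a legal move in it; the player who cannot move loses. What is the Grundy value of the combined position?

3

Stack A is a plain Nim stack of size 4, so its Grundy value is 4.
Stack B is a plain Nim stack of size 6, so its Grundy value is 6.
Stack C is a plain Nim stack of size 1, so its Grundy value is 1.
By the Sprague-Grundy theorem, the Grundy value of a sum of independent games is the XOR of the component values.
Combined value = 4 ⊕ 6 ⊕ 1 = 3.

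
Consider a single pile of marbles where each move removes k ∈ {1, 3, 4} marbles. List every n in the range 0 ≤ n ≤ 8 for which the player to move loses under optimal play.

0, 2, 7

Build the Grundy sequence with g(k) = mex{g(k−s) : s ∈ {1, 3, 4}, s ≤ k}:
g(0) = mex{} = 0
g(1) = mex{0} = 1
g(2) = mex{1} = 0
g(3) = mex{0} = 1
g(4) = mex{0,1} = 2
g(5) = mex{0,1,2} = 3
g(6) = mex{0,1,3} = 2
g(7) = mex{1,2} = 0
g(8) = mex{0,2,3} = 1
The P-positions (g = 0) in 0..8 are 0, 2, 7.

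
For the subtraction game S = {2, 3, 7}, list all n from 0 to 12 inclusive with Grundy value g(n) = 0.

Compute g(0), g(1), … for moves {2, 3, 7}:
k:     0  1  2  3  4  5  6  7  8  9 10 11 12
g(k):  0  0  1  1  2  0  0  1  1  2  0  0  1
The P-positions (g = 0) in 0..12 are 0, 1, 5, 6, 10, 11.

0, 1, 5, 6, 10, 11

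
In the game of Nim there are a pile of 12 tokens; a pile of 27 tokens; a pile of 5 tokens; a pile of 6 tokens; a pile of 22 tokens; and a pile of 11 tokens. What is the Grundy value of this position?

9

Bitwise XOR of the heap sizes:
  01100  (12)
  11011  (27)
  00101  (5)
  00110  (6)
  10110  (22)
  01011  (11)
  -----
  01001  (9)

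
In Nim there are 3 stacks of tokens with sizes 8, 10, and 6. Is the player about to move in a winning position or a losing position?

Nim-sum: 8 ⊕ 10 ⊕ 6 = 4.
The nim-sum is 4 ≠ 0, so this is an N-position: the player to move can win.

Winning position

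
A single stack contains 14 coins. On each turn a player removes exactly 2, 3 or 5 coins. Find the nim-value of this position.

0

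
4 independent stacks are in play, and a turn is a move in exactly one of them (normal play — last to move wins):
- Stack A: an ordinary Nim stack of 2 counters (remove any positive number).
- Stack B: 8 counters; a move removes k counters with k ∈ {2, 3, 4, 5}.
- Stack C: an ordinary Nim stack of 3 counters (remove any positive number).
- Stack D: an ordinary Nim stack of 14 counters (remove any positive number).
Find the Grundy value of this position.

15

Stack A is a plain Nim stack of size 2, so its Grundy value is 2.
Build the Grundy sequence for stack B with g(k) = mex{g(k−s) : s ∈ {2, 3, 4, 5}, s ≤ k}:
g(0) = mex{} = 0
g(1) = mex{} = 0
g(2) = mex{0} = 1
g(3) = mex{0} = 1
g(4) = mex{0,1} = 2
g(5) = mex{0,1} = 2
g(6) = mex{0,1,2} = 3
g(7) = mex{1,2} = 0
g(8) = mex{1,2,3} = 0
So g(8) = 0.
Stack C is a plain Nim stack of size 3, so its Grundy value is 3.
Stack D is a plain Nim stack of size 14, so its Grundy value is 14.
The value of a disjunctive sum is the nim-sum of the parts.
Combined value = 2 XOR 0 XOR 3 XOR 14 = 15.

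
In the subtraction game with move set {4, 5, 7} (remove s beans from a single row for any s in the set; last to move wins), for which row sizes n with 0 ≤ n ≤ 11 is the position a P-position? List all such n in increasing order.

0, 1, 2, 3, 11

Build the Grundy sequence with g(k) = mex{g(k−s) : s ∈ {4, 5, 7}, s ≤ k}:
k:     0  1  2  3  4  5  6  7  8  9 10 11
g(k):  0  0  0  0  1  1  1  1  2  2  2  0
The P-positions (g = 0) in 0..11 are 0, 1, 2, 3, 11.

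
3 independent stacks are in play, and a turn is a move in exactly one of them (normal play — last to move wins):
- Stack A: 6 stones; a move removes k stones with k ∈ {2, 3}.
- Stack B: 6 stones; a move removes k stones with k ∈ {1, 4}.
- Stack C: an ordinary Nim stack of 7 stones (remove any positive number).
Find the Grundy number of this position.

Grundy values for stack A (subtraction set {2, 3}):
k:     0  1  2  3  4  5  6
g(k):  0  0  1  1  2  0  0
So g(6) = 0.
Grundy values for stack B (subtraction set {1, 4}):
g(0) = mex{} = 0
g(1) = mex{0} = 1
g(2) = mex{1} = 0
g(3) = mex{0} = 1
g(4) = mex{0,1} = 2
g(5) = mex{1,2} = 0
g(6) = mex{0} = 1
So g(6) = 1.
Stack C is a plain Nim stack of size 7, so its Grundy value is 7.
The value of a disjunctive sum is the nim-sum of the parts.
Combined value = 0 ⊕ 1 ⊕ 7 = 6.

6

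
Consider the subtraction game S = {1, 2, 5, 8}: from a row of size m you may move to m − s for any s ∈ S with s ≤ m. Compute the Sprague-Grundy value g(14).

2

Build the Grundy sequence with g(k) = mex{g(k−s) : s ∈ {1, 2, 5, 8}, s ≤ k}:
k:     0  1  2  3  4  5  6  7  8  9 10 11 12 13 14
g(k):  0  1  2  0  1  2  0  1  2  0  1  2  0  1  2
So g(14) = 2.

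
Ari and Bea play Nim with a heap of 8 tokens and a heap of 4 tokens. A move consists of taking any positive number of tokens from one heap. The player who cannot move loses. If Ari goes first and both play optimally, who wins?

In binary:
  1000  (8)
  0100  (4)
  ----
  1100  (12)
The nim-sum is 12 ≠ 0, so this is an N-position: the player to move can win; Ari has a winning move.

Ari wins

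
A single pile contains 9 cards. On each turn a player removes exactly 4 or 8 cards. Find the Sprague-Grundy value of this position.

2

Grundy values for subtraction set {4, 8}:
k:     0  1  2  3  4  5  6  7  8  9
g(k):  0  0  0  0  1  1  1  1  2  2
So g(9) = 2.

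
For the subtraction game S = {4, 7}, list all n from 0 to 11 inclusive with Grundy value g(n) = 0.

Grundy values for subtraction set {4, 7}:
g(0) = mex{} = 0
g(1) = mex{} = 0
g(2) = mex{} = 0
g(3) = mex{} = 0
g(4) = mex{0} = 1
g(5) = mex{0} = 1
g(6) = mex{0} = 1
g(7) = mex{0} = 1
g(8) = mex{0,1} = 2
g(9) = mex{0,1} = 2
g(10) = mex{0,1} = 2
g(11) = mex{1} = 0
The P-positions (g = 0) in 0..11 are 0, 1, 2, 3, 11.

0, 1, 2, 3, 11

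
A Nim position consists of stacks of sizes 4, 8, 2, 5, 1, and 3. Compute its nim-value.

9

Write each in binary and XOR column by column:
  0100  (4)
  1000  (8)
  0010  (2)
  0101  (5)
  0001  (1)
  0011  (3)
  ----
  1001  (9)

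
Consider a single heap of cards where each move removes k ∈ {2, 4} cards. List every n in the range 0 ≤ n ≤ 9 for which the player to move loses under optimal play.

Compute g(0), g(1), … for moves {2, 4}:
g(0) = mex{} = 0
g(1) = mex{} = 0
g(2) = mex{0} = 1
g(3) = mex{0} = 1
g(4) = mex{0,1} = 2
g(5) = mex{0,1} = 2
g(6) = mex{1,2} = 0
g(7) = mex{1,2} = 0
g(8) = mex{0,2} = 1
g(9) = mex{0,2} = 1
The P-positions (g = 0) in 0..9 are 0, 1, 6, 7.

0, 1, 6, 7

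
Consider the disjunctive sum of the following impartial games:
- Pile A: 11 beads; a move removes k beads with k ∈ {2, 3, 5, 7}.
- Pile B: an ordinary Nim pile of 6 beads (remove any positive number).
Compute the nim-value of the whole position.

For pile A, compute g(0), g(1), … with moves {2, 3, 5, 7}:
g(0) = mex{} = 0
g(1) = mex{} = 0
g(2) = mex{0} = 1
g(3) = mex{0} = 1
g(4) = mex{0,1} = 2
g(5) = mex{0,1} = 2
g(6) = mex{0,1,2} = 3
g(7) = mex{0,1,2} = 3
g(8) = mex{0,1,2,3} = 4
g(9) = mex{1,2,3} = 0
g(10) = mex{1,2,3,4} = 0
g(11) = mex{0,2,3,4} = 1
So g(11) = 1.
Pile B is a plain Nim pile of size 6, so its Grundy value is 6.
By the Sprague-Grundy theorem, the Grundy value of a sum of independent games is the XOR of the component values.
Combined value = 1 ⊕ 6 = 7.

7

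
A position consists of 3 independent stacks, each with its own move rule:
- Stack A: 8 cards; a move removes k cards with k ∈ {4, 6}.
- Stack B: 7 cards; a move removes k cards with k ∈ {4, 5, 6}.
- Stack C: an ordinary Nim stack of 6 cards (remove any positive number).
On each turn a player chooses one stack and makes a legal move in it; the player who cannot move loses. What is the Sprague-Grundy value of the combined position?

5

Grundy values for stack A (subtraction set {4, 6}):
g(0) = mex{} = 0
g(1) = mex{} = 0
g(2) = mex{} = 0
g(3) = mex{} = 0
g(4) = mex{0} = 1
g(5) = mex{0} = 1
g(6) = mex{0} = 1
g(7) = mex{0} = 1
g(8) = mex{0,1} = 2
So g(8) = 2.
Build the Grundy sequence for stack B with g(k) = mex{g(k−s) : s ∈ {4, 5, 6}, s ≤ k}:
k:     0  1  2  3  4  5  6  7
g(k):  0  0  0  0  1  1  1  1
So g(7) = 1.
Stack C is a plain Nim stack of size 6, so its Grundy value is 6.
By the Sprague-Grundy theorem, the Grundy value of a sum of independent games is the XOR of the component values.
Combined value = 2 ⊕ 1 ⊕ 6 = 5.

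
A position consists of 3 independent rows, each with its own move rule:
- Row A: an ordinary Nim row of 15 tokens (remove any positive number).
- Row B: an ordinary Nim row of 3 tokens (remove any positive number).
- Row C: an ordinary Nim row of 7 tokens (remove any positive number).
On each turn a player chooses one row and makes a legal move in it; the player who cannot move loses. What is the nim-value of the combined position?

11

Row A is a plain Nim row of size 15, so its Grundy value is 15.
Row B is a plain Nim row of size 3, so its Grundy value is 3.
Row C is a plain Nim row of size 7, so its Grundy value is 7.
By the Sprague-Grundy theorem, the Grundy value of a sum of independent games is the XOR of the component values.
Combined value = 15 XOR 3 XOR 7 = 11.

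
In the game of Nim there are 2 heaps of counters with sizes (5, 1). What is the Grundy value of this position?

4

Compute the nim-sum pairwise:
5 ⊕ 1 = 4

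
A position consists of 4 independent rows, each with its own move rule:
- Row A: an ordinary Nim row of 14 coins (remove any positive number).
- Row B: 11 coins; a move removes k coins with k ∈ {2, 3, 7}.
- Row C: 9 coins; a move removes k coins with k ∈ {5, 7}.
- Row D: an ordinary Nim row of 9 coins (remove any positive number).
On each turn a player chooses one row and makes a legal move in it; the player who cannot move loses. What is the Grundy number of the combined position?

6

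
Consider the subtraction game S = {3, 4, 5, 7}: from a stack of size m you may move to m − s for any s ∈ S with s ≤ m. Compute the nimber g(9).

Compute g(0), g(1), … for moves {3, 4, 5, 7}:
k:     0  1  2  3  4  5  6  7  8  9
g(k):  0  0  0  1  1  1  2  2  2  3
So g(9) = 3.

3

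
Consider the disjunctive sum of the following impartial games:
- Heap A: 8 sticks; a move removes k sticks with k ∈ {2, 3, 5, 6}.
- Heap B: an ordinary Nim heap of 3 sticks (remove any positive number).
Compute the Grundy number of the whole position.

3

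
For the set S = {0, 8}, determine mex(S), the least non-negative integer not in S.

1

0 is in the set but 1 is not, so the mex is 1.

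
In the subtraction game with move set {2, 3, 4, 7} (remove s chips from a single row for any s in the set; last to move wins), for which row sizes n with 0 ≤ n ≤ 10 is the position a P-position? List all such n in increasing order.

0, 1, 6

Grundy values for subtraction set {2, 3, 4, 7}:
g(0) = mex{} = 0
g(1) = mex{} = 0
g(2) = mex{0} = 1
g(3) = mex{0} = 1
g(4) = mex{0,1} = 2
g(5) = mex{0,1} = 2
g(6) = mex{1,2} = 0
g(7) = mex{0,1,2} = 3
g(8) = mex{0,2} = 1
g(9) = mex{0,1,2,3} = 4
g(10) = mex{0,1,3} = 2
The P-positions (g = 0) in 0..10 are 0, 1, 6.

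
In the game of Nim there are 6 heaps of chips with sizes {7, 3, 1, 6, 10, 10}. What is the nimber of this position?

Compute the nim-sum pairwise:
7 ^ 3 = 4
4 ^ 1 = 5
5 ^ 6 = 3
3 ^ 10 = 9
9 ^ 10 = 3

3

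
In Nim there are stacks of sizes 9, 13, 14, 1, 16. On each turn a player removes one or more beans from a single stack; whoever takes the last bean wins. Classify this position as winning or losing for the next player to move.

Winning position

Compute the nim-sum pairwise:
9 ^ 13 = 4
4 ^ 14 = 10
10 ^ 1 = 11
11 ^ 16 = 27
The nim-sum is 27 ≠ 0, so this is an N-position: the player to move can win.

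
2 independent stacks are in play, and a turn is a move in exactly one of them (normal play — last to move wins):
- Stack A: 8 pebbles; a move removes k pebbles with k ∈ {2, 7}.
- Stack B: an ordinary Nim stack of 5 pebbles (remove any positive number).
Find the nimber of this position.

7

For stack A, compute g(0), g(1), … with moves {2, 7}:
g(0) = mex{} = 0
g(1) = mex{} = 0
g(2) = mex{0} = 1
g(3) = mex{0} = 1
g(4) = mex{1} = 0
g(5) = mex{1} = 0
g(6) = mex{0} = 1
g(7) = mex{0} = 1
g(8) = mex{0,1} = 2
So g(8) = 2.
Stack B is a plain Nim stack of size 5, so its Grundy value is 5.
The value of a disjunctive sum is the nim-sum of the parts.
Combined value = 2 XOR 5 = 7.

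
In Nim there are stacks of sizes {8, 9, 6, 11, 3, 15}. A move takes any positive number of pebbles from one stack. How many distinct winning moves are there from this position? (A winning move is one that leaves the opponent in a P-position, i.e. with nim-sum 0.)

Compute the nim-sum pairwise:
8 XOR 9 = 1
1 XOR 6 = 7
7 XOR 11 = 12
12 XOR 3 = 15
15 XOR 15 = 0
The nim-sum is already 0, so every move leaves a nonzero nim-sum — there are no winning moves.

0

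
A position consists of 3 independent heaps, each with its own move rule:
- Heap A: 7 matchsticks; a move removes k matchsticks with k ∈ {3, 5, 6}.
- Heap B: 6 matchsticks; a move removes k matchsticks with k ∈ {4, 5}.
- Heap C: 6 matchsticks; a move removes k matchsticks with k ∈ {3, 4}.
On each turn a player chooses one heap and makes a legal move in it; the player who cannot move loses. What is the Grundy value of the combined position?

For heap A, compute g(0), g(1), … with moves {3, 5, 6}:
g(0) = mex{} = 0
g(1) = mex{} = 0
g(2) = mex{} = 0
g(3) = mex{0} = 1
g(4) = mex{0} = 1
g(5) = mex{0} = 1
g(6) = mex{0,1} = 2
g(7) = mex{0,1} = 2
So g(7) = 2.
Grundy values for heap B (subtraction set {4, 5}):
g(0) = mex{} = 0
g(1) = mex{} = 0
g(2) = mex{} = 0
g(3) = mex{} = 0
g(4) = mex{0} = 1
g(5) = mex{0} = 1
g(6) = mex{0} = 1
So g(6) = 1.
Build the Grundy sequence for heap C with g(k) = mex{g(k−s) : s ∈ {3, 4}, s ≤ k}:
g(0) = mex{} = 0
g(1) = mex{} = 0
g(2) = mex{} = 0
g(3) = mex{0} = 1
g(4) = mex{0} = 1
g(5) = mex{0} = 1
g(6) = mex{0,1} = 2
So g(6) = 2.
By the Sprague-Grundy theorem, the Grundy value of a sum of independent games is the XOR of the component values.
Combined value = 2 ⊕ 1 ⊕ 2 = 1.

1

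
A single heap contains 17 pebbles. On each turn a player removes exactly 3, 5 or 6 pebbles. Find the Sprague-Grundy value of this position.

2

Grundy values for subtraction set {3, 5, 6}:
k:     0  1  2  3  4  5  6  7  8  9 10 11 12 13 14 15 16 17
g(k):  0  0  0  1  1  1  2  2  2  0  0  0  1  1  1  2  2  2
So g(17) = 2.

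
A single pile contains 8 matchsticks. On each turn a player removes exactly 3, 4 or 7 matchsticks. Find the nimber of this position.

2

Grundy values for subtraction set {3, 4, 7}:
k:     0  1  2  3  4  5  6  7  8
g(k):  0  0  0  1  1  1  2  2  2
So g(8) = 2.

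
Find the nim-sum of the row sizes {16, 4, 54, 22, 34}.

22

Compute the nim-sum pairwise:
16 ⊕ 4 = 20
20 ⊕ 54 = 34
34 ⊕ 22 = 52
52 ⊕ 34 = 22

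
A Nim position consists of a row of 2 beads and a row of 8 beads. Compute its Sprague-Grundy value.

10

In binary:
  0010  (2)
  1000  (8)
  ----
  1010  (10)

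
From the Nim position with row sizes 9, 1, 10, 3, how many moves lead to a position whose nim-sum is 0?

3

In binary:
  1001  (9)
  0001  (1)
  1010  (10)
  0011  (3)
  ----
  0001  (1)
The overall nim-sum is X = 1. A row of size p has a winning move iff p XOR X < p (reduce it to p XOR X).
  9: 9 XOR 1 = 8 < 9 — winning move (to 8).
  1: 1 XOR 1 = 0 < 1 — winning move (to 0).
  10: 10 XOR 1 = 11 ≥ 10 — no move.
  3: 3 XOR 1 = 2 < 3 — winning move (to 2).
That gives 3 winning moves.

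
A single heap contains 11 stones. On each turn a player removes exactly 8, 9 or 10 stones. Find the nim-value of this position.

Grundy values for subtraction set {8, 9, 10}:
g(0) = mex{} = 0
g(1) = mex{} = 0
g(2) = mex{} = 0
g(3) = mex{} = 0
g(4) = mex{} = 0
g(5) = mex{} = 0
g(6) = mex{} = 0
g(7) = mex{} = 0
g(8) = mex{0} = 1
g(9) = mex{0} = 1
g(10) = mex{0} = 1
g(11) = mex{0} = 1
So g(11) = 1.

1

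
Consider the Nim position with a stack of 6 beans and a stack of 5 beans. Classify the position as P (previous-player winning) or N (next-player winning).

N-position

Bitwise XOR of the heap sizes:
  110  (6)
  101  (5)
  ---
  011  (3)
The nim-sum is 3 ≠ 0, so this is an N-position: the player to move can win.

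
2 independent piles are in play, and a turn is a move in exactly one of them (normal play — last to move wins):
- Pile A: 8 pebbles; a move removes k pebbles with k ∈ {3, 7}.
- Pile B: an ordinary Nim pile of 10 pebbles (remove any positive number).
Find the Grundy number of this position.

Grundy values for pile A (subtraction set {3, 7}):
g(0) = mex{} = 0
g(1) = mex{} = 0
g(2) = mex{} = 0
g(3) = mex{0} = 1
g(4) = mex{0} = 1
g(5) = mex{0} = 1
g(6) = mex{1} = 0
g(7) = mex{0,1} = 2
g(8) = mex{0,1} = 2
So g(8) = 2.
Pile B is a plain Nim pile of size 10, so its Grundy value is 10.
By the Sprague-Grundy theorem, the Grundy value of a sum of independent games is the XOR of the component values.
Combined value = 2 XOR 10 = 8.

8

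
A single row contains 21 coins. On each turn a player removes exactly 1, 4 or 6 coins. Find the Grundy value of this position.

1

Build the Grundy sequence with g(k) = mex{g(k−s) : s ∈ {1, 4, 6}, s ≤ k}:
k:     0  1  2  3  4  5  6  7  8  9 10 11 12 13 14 15 16 17 18 19 20 21
g(k):  0  1  0  1  2  0  1  0  1  2  0  1  0  1  2  0  1  0  1  2  0  1
So g(21) = 1.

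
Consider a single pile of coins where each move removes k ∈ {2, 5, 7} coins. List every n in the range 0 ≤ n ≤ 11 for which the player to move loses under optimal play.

0, 1, 4, 10

Compute g(0), g(1), … for moves {2, 5, 7}:
g(0) = mex{} = 0
g(1) = mex{} = 0
g(2) = mex{0} = 1
g(3) = mex{0} = 1
g(4) = mex{1} = 0
g(5) = mex{0,1} = 2
g(6) = mex{0} = 1
g(7) = mex{0,1,2} = 3
g(8) = mex{0,1} = 2
g(9) = mex{0,1,3} = 2
g(10) = mex{1,2} = 0
g(11) = mex{0,1,2} = 3
The P-positions (g = 0) in 0..11 are 0, 1, 4, 10.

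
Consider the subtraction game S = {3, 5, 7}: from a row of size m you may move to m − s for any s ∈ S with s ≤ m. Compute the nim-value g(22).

0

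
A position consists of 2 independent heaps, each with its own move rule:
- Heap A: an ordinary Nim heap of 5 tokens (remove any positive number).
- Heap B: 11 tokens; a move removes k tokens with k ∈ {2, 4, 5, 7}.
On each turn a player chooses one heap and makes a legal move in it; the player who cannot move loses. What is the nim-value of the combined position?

Heap A is a plain Nim heap of size 5, so its Grundy value is 5.
Grundy values for heap B (subtraction set {2, 4, 5, 7}):
k:     0  1  2  3  4  5  6  7  8  9 10 11
g(k):  0  0  1  1  2  2  3  3  4  0  0  1
So g(11) = 1.
The value of a disjunctive sum is the nim-sum of the parts.
Combined value = 5 XOR 1 = 4.

4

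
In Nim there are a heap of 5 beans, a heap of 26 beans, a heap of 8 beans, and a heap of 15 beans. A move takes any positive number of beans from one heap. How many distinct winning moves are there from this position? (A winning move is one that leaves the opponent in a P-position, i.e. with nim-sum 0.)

Compute the nim-sum pairwise:
5 ⊕ 26 = 31
31 ⊕ 8 = 23
23 ⊕ 15 = 24
The overall nim-sum is X = 24. A heap of size p has a winning move iff p XOR X < p (reduce it to p XOR X).
  5: 5 XOR 24 = 29 ≥ 5 — no move.
  26: 26 XOR 24 = 2 < 26 — winning move (to 2).
  8: 8 XOR 24 = 16 ≥ 8 — no move.
  15: 15 XOR 24 = 23 ≥ 15 — no move.
That gives 1 winning move.

1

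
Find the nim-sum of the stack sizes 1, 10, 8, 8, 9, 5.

7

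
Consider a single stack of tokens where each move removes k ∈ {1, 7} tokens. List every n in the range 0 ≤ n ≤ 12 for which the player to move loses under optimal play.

0, 2, 4, 6, 8, 10, 12

Build the Grundy sequence with g(k) = mex{g(k−s) : s ∈ {1, 7}, s ≤ k}:
k:     0  1  2  3  4  5  6  7  8  9 10 11 12
g(k):  0  1  0  1  0  1  0  1  0  1  0  1  0
The P-positions (g = 0) in 0..12 are 0, 2, 4, 6, 8, 10, 12.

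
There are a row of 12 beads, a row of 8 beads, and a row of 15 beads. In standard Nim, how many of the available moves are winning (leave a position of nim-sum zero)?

Nim-sum: 12 XOR 8 XOR 15 = 11.
The overall nim-sum is X = 11. A row of size p has a winning move iff p XOR X < p (reduce it to p XOR X).
  12: 12 XOR 11 = 7 < 12 — winning move (to 7).
  8: 8 XOR 11 = 3 < 8 — winning move (to 3).
  15: 15 XOR 11 = 4 < 15 — winning move (to 4).
That gives 3 winning moves.

3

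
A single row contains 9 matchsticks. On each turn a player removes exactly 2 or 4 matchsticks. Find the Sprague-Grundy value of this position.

Build the Grundy sequence with g(k) = mex{g(k−s) : s ∈ {2, 4}, s ≤ k}:
k:     0  1  2  3  4  5  6  7  8  9
g(k):  0  0  1  1  2  2  0  0  1  1
So g(9) = 1.

1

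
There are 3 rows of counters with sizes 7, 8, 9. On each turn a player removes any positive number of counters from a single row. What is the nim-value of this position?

6

Compute the nim-sum pairwise:
7 XOR 8 = 15
15 XOR 9 = 6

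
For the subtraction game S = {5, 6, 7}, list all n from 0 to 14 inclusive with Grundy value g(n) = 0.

0, 1, 2, 3, 4, 12, 13, 14

Grundy values for subtraction set {5, 6, 7}:
k:     0  1  2  3  4  5  6  7  8  9 10 11 12 13 14
g(k):  0  0  0  0  0  1  1  1  1  1  2  2  0  0  0
The P-positions (g = 0) in 0..14 are 0, 1, 2, 3, 4, 12, 13, 14.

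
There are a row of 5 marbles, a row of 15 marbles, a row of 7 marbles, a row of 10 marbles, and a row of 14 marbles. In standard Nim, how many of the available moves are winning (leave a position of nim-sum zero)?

3

Compute the nim-sum pairwise:
5 ^ 15 = 10
10 ^ 7 = 13
13 ^ 10 = 7
7 ^ 14 = 9
The overall nim-sum is X = 9. A row of size p has a winning move iff p XOR X < p (reduce it to p XOR X).
  5: 5 XOR 9 = 12 ≥ 5 — no move.
  15: 15 XOR 9 = 6 < 15 — winning move (to 6).
  7: 7 XOR 9 = 14 ≥ 7 — no move.
  10: 10 XOR 9 = 3 < 10 — winning move (to 3).
  14: 14 XOR 9 = 7 < 14 — winning move (to 7).
That gives 3 winning moves.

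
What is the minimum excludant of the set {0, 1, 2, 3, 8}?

4

The values 0, 1, 2, 3 are all present; 4 is the first non-negative integer missing from the set.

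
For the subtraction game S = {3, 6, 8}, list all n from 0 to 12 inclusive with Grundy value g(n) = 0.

0, 1, 2, 11, 12

Grundy values for subtraction set {3, 6, 8}:
g(0) = mex{} = 0
g(1) = mex{} = 0
g(2) = mex{} = 0
g(3) = mex{0} = 1
g(4) = mex{0} = 1
g(5) = mex{0} = 1
g(6) = mex{0,1} = 2
g(7) = mex{0,1} = 2
g(8) = mex{0,1} = 2
g(9) = mex{0,1,2} = 3
g(10) = mex{0,1,2} = 3
g(11) = mex{1,2} = 0
g(12) = mex{1,2,3} = 0
The P-positions (g = 0) in 0..12 are 0, 1, 2, 11, 12.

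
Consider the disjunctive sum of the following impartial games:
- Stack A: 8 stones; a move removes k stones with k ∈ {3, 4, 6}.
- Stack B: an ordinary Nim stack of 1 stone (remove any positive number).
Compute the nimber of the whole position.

3

Grundy values for stack A (subtraction set {3, 4, 6}):
g(0) = mex{} = 0
g(1) = mex{} = 0
g(2) = mex{} = 0
g(3) = mex{0} = 1
g(4) = mex{0} = 1
g(5) = mex{0} = 1
g(6) = mex{0,1} = 2
g(7) = mex{0,1} = 2
g(8) = mex{0,1} = 2
So g(8) = 2.
Stack B is a plain Nim stack of size 1, so its Grundy value is 1.
The value of a disjunctive sum is the nim-sum of the parts.
Combined value = 2 ⊕ 1 = 3.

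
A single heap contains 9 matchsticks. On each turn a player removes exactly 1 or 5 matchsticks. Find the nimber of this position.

1

Grundy values for subtraction set {1, 5}:
g(0) = mex{} = 0
g(1) = mex{0} = 1
g(2) = mex{1} = 0
g(3) = mex{0} = 1
g(4) = mex{1} = 0
g(5) = mex{0} = 1
g(6) = mex{1} = 0
g(7) = mex{0} = 1
g(8) = mex{1} = 0
g(9) = mex{0} = 1
So g(9) = 1.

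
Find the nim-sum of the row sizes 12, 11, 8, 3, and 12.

Bitwise XOR of the heap sizes:
  1100  (12)
  1011  (11)
  1000  (8)
  0011  (3)
  1100  (12)
  ----
  0000  (0)

0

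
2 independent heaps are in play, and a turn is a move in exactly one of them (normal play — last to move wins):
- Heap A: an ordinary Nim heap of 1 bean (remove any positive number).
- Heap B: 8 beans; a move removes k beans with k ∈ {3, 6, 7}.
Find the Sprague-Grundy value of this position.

3

Heap A is a plain Nim heap of size 1, so its Grundy value is 1.
For heap B, compute g(0), g(1), … with moves {3, 6, 7}:
g(0) = mex{} = 0
g(1) = mex{} = 0
g(2) = mex{} = 0
g(3) = mex{0} = 1
g(4) = mex{0} = 1
g(5) = mex{0} = 1
g(6) = mex{0,1} = 2
g(7) = mex{0,1} = 2
g(8) = mex{0,1} = 2
So g(8) = 2.
By the Sprague-Grundy theorem, the Grundy value of a sum of independent games is the XOR of the component values.
Combined value = 1 ⊕ 2 = 3.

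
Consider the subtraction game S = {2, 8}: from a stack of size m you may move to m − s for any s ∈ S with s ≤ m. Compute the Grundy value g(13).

Compute g(0), g(1), … for moves {2, 8}:
g(0) = mex{} = 0
g(1) = mex{} = 0
g(2) = mex{0} = 1
g(3) = mex{0} = 1
g(4) = mex{1} = 0
g(5) = mex{1} = 0
g(6) = mex{0} = 1
g(7) = mex{0} = 1
g(8) = mex{0,1} = 2
g(9) = mex{0,1} = 2
g(10) = mex{1,2} = 0
g(11) = mex{1,2} = 0
g(12) = mex{0} = 1
g(13) = mex{0} = 1
So g(13) = 1.

1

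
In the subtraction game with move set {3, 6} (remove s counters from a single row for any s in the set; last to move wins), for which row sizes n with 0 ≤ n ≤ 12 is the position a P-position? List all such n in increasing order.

0, 1, 2, 9, 10, 11

Build the Grundy sequence with g(k) = mex{g(k−s) : s ∈ {3, 6}, s ≤ k}:
g(0) = mex{} = 0
g(1) = mex{} = 0
g(2) = mex{} = 0
g(3) = mex{0} = 1
g(4) = mex{0} = 1
g(5) = mex{0} = 1
g(6) = mex{0,1} = 2
g(7) = mex{0,1} = 2
g(8) = mex{0,1} = 2
g(9) = mex{1,2} = 0
g(10) = mex{1,2} = 0
g(11) = mex{1,2} = 0
g(12) = mex{0,2} = 1
The P-positions (g = 0) in 0..12 are 0, 1, 2, 9, 10, 11.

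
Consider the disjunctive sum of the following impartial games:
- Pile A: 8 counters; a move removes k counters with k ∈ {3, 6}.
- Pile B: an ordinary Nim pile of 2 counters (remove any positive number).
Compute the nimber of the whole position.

0

For pile A, compute g(0), g(1), … with moves {3, 6}:
g(0) = mex{} = 0
g(1) = mex{} = 0
g(2) = mex{} = 0
g(3) = mex{0} = 1
g(4) = mex{0} = 1
g(5) = mex{0} = 1
g(6) = mex{0,1} = 2
g(7) = mex{0,1} = 2
g(8) = mex{0,1} = 2
So g(8) = 2.
Pile B is a plain Nim pile of size 2, so its Grundy value is 2.
By the Sprague-Grundy theorem, the Grundy value of a sum of independent games is the XOR of the component values.
Combined value = 2 ⊕ 2 = 0.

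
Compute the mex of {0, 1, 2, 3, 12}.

The values 0, 1, 2, 3 are all present; 4 is the first non-negative integer missing from the set.

4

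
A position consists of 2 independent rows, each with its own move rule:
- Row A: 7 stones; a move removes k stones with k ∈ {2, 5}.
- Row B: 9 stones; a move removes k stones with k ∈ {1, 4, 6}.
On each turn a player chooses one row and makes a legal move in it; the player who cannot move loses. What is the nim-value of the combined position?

Grundy values for row A (subtraction set {2, 5}):
g(0) = mex{} = 0
g(1) = mex{} = 0
g(2) = mex{0} = 1
g(3) = mex{0} = 1
g(4) = mex{1} = 0
g(5) = mex{0,1} = 2
g(6) = mex{0} = 1
g(7) = mex{1,2} = 0
So g(7) = 0.
Grundy values for row B (subtraction set {1, 4, 6}):
g(0) = mex{} = 0
g(1) = mex{0} = 1
g(2) = mex{1} = 0
g(3) = mex{0} = 1
g(4) = mex{0,1} = 2
g(5) = mex{1,2} = 0
g(6) = mex{0} = 1
g(7) = mex{1} = 0
g(8) = mex{0,2} = 1
g(9) = mex{0,1} = 2
So g(9) = 2.
The value of a disjunctive sum is the nim-sum of the parts.
Combined value = 0 ⊕ 2 = 2.

2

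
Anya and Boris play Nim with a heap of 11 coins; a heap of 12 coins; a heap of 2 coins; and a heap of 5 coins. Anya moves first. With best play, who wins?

Compute the nim-sum pairwise:
11 XOR 12 = 7
7 XOR 2 = 5
5 XOR 5 = 0
The nim-sum is 0, so this is a P-position: the player to move is in a losing position under optimal play; Anya is about to move from it and so loses — Boris wins.

Boris wins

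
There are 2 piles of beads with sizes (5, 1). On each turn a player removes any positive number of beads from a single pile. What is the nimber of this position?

4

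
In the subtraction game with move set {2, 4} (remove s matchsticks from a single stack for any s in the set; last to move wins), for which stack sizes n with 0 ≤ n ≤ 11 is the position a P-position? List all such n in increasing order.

0, 1, 6, 7

Compute g(0), g(1), … for moves {2, 4}:
g(0) = mex{} = 0
g(1) = mex{} = 0
g(2) = mex{0} = 1
g(3) = mex{0} = 1
g(4) = mex{0,1} = 2
g(5) = mex{0,1} = 2
g(6) = mex{1,2} = 0
g(7) = mex{1,2} = 0
g(8) = mex{0,2} = 1
g(9) = mex{0,2} = 1
g(10) = mex{0,1} = 2
g(11) = mex{0,1} = 2
The P-positions (g = 0) in 0..11 are 0, 1, 6, 7.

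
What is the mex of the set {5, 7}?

0 is not in the set, so the mex is 0.

0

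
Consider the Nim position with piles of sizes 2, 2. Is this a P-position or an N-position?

Compute the nim-sum pairwise:
2 ^ 2 = 0
The nim-sum is 0, so this is a P-position: the player to move is in a losing position under optimal play.

P-position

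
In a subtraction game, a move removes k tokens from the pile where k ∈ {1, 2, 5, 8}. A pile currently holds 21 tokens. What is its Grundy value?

Grundy values for subtraction set {1, 2, 5, 8}:
k:     0  1  2  3  4  5  6  7  8  9 10 11 12 13 14 15 16 17 18 19 20 21
g(k):  0  1  2  0  1  2  0  1  2  0  1  2  0  1  2  0  1  2  0  1  2  0
So g(21) = 0.

0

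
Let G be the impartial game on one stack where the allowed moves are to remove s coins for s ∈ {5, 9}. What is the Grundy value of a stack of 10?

2

Grundy values for subtraction set {5, 9}:
k:     0  1  2  3  4  5  6  7  8  9 10
g(k):  0  0  0  0  0  1  1  1  1  1  2
So g(10) = 2.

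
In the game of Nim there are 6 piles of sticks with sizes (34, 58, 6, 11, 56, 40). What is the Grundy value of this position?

5

Bitwise XOR of the heap sizes:
  100010  (34)
  111010  (58)
  000110  (6)
  001011  (11)
  111000  (56)
  101000  (40)
  ------
  000101  (5)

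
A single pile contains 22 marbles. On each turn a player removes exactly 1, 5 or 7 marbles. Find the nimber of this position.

Compute g(0), g(1), … for moves {1, 5, 7}:
k:     0  1  2  3  4  5  6  7  8  9 10 11 12 13 14 15 16 17 18 19 20 21 22
g(k):  0  1  0  1  0  1  0  1  0  1  0  1  0  1  0  1  0  1  0  1  0  1  0
So g(22) = 0.

0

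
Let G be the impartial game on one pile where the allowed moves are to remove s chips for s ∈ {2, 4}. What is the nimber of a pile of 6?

0

Compute g(0), g(1), … for moves {2, 4}:
k:     0  1  2  3  4  5  6
g(k):  0  0  1  1  2  2  0
So g(6) = 0.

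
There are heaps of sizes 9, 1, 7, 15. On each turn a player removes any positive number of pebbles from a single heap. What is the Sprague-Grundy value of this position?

Nim-sum: 9 XOR 1 XOR 7 XOR 15 = 0.

0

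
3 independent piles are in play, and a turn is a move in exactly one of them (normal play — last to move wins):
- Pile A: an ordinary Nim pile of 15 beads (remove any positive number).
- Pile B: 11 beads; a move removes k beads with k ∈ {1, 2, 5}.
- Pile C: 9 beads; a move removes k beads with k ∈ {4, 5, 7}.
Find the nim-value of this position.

15

Pile A is a plain Nim pile of size 15, so its Grundy value is 15.
Build the Grundy sequence for pile B with g(k) = mex{g(k−s) : s ∈ {1, 2, 5}, s ≤ k}:
g(0) = mex{} = 0
g(1) = mex{0} = 1
g(2) = mex{0,1} = 2
g(3) = mex{1,2} = 0
g(4) = mex{0,2} = 1
g(5) = mex{0,1} = 2
g(6) = mex{1,2} = 0
g(7) = mex{0,2} = 1
g(8) = mex{0,1} = 2
g(9) = mex{1,2} = 0
g(10) = mex{0,2} = 1
g(11) = mex{0,1} = 2
So g(11) = 2.
For pile C, compute g(0), g(1), … with moves {4, 5, 7}:
g(0) = mex{} = 0
g(1) = mex{} = 0
g(2) = mex{} = 0
g(3) = mex{} = 0
g(4) = mex{0} = 1
g(5) = mex{0} = 1
g(6) = mex{0} = 1
g(7) = mex{0} = 1
g(8) = mex{0,1} = 2
g(9) = mex{0,1} = 2
So g(9) = 2.
By the Sprague-Grundy theorem, the Grundy value of a sum of independent games is the XOR of the component values.
Combined value = 15 XOR 2 XOR 2 = 15.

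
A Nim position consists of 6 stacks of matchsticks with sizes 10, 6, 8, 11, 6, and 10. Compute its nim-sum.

3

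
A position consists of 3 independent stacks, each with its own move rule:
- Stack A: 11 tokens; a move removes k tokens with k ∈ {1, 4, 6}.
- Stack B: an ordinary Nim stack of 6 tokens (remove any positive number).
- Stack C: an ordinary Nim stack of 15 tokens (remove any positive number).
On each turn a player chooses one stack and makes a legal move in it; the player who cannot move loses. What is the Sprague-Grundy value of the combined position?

Grundy values for stack A (subtraction set {1, 4, 6}):
g(0) = mex{} = 0
g(1) = mex{0} = 1
g(2) = mex{1} = 0
g(3) = mex{0} = 1
g(4) = mex{0,1} = 2
g(5) = mex{1,2} = 0
g(6) = mex{0} = 1
g(7) = mex{1} = 0
g(8) = mex{0,2} = 1
g(9) = mex{0,1} = 2
g(10) = mex{1,2} = 0
g(11) = mex{0} = 1
So g(11) = 1.
Stack B is a plain Nim stack of size 6, so its Grundy value is 6.
Stack C is a plain Nim stack of size 15, so its Grundy value is 15.
The value of a disjunctive sum is the nim-sum of the parts.
Combined value = 1 ⊕ 6 ⊕ 15 = 8.

8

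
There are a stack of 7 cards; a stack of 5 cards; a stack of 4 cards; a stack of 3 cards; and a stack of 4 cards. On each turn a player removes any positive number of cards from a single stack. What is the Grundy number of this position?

1

Nim-sum: 7 ⊕ 5 ⊕ 4 ⊕ 3 ⊕ 4 = 1.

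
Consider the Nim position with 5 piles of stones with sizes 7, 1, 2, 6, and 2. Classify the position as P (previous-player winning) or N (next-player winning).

Write each in binary and XOR column by column:
  111  (7)
  001  (1)
  010  (2)
  110  (6)
  010  (2)
  ---
  000  (0)
The nim-sum is 0, so this is a P-position: the player to move is in a losing position under optimal play.

P-position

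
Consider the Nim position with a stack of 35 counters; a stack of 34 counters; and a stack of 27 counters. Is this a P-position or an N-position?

N-position

In binary:
  100011  (35)
  100010  (34)
  011011  (27)
  ------
  011010  (26)
The nim-sum is 26 ≠ 0, so this is an N-position: the player to move can win.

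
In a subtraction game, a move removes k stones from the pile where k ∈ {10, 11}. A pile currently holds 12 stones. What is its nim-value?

Compute g(0), g(1), … for moves {10, 11}:
g(0) = mex{} = 0
g(1) = mex{} = 0
g(2) = mex{} = 0
g(3) = mex{} = 0
g(4) = mex{} = 0
g(5) = mex{} = 0
g(6) = mex{} = 0
g(7) = mex{} = 0
g(8) = mex{} = 0
g(9) = mex{} = 0
g(10) = mex{0} = 1
g(11) = mex{0} = 1
g(12) = mex{0} = 1
So g(12) = 1.

1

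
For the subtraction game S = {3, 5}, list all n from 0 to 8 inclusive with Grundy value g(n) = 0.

0, 1, 2, 8

Grundy values for subtraction set {3, 5}:
g(0) = mex{} = 0
g(1) = mex{} = 0
g(2) = mex{} = 0
g(3) = mex{0} = 1
g(4) = mex{0} = 1
g(5) = mex{0} = 1
g(6) = mex{0,1} = 2
g(7) = mex{0,1} = 2
g(8) = mex{1} = 0
The P-positions (g = 0) in 0..8 are 0, 1, 2, 8.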